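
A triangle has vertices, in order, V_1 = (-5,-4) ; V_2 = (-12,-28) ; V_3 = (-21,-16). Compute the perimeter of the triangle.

|V_1V_2| = √((-7)² + (-24)²) = √625 = 25
|V_2V_3| = √((-9)² + (12)²) = √225 = 15
|V_3V_1| = √((16)² + (12)²) = √400 = 20
Perimeter = 25 + 15 + 20 = 60.

60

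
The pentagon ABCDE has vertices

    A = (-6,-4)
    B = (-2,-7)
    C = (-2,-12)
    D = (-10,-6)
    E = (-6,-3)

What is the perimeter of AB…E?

|AB| = √((4)² + (-3)²) = √25 = 5
|BC| = √((0)² + (-5)²) = √25 = 5
|CD| = √((-8)² + (6)²) = √100 = 10
|DE| = √((4)² + (3)²) = √25 = 5
|EA| = √((0)² + (-1)²) = √1 = 1
Perimeter = 5 + 5 + 10 + 5 + 1 = 26.

26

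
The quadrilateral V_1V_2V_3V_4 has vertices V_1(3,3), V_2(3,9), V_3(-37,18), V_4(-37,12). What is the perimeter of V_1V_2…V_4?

94

|V_1V_2| = √((0)² + (6)²) = √36 = 6
|V_2V_3| = √((-40)² + (9)²) = √1681 = 41
|V_3V_4| = √((0)² + (-6)²) = √36 = 6
|V_4V_1| = √((40)² + (-9)²) = √1681 = 41
Perimeter = 6 + 41 + 6 + 41 = 94.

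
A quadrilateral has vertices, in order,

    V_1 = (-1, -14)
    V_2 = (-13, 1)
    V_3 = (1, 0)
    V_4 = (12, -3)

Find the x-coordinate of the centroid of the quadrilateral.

-109/179

Apply the shoelace (surveyor's) formula. First the cross-terms c_i = x_i·y_{i+1} − x_{i+1}·y_i:
  -183, -1, -3, -171  ⇒  2A = -358, A = -179.
Then Σ (x_i + x_{i+1})·c_i = 654, so x̄ = 654 / (6·(-179)) = -109/179.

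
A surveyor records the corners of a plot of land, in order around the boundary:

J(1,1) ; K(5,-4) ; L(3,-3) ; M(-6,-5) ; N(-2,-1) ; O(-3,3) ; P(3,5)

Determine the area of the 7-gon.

42

Apply the surveyor's formula: 2A = Σ (x_i·y_{i+1} − x_{i+1}·y_i), indices taken mod 7.
Cross-terms: -9, -3, -33, -4, -9, -24, -2  ⇒  Σ = -84
Area = |Σ|/2 = 42.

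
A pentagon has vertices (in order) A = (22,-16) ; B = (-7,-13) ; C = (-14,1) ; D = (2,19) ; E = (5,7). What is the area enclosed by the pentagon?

585

Apply the shoelace (surveyor's) formula: 2A = Σ (x_i·y_{i+1} − x_{i+1}·y_i), indices taken mod 5.
Σ = (-398) + (-189) + (-268) + (-81) + (-234) = -1170
Area = |Σ|/2 = 585.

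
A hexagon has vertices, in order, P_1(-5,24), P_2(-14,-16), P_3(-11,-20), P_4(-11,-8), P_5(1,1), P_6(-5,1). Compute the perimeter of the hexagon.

102

|P_1P_2| = √((-9)² + (-40)²) = √1681 = 41
|P_2P_3| = √((3)² + (-4)²) = √25 = 5
|P_3P_4| = √((0)² + (12)²) = √144 = 12
|P_4P_5| = √((12)² + (9)²) = √225 = 15
|P_5P_6| = √((-6)² + (0)²) = √36 = 6
|P_6P_1| = √((0)² + (23)²) = √529 = 23
Perimeter = 41 + 5 + 12 + 15 + 6 + 23 = 102.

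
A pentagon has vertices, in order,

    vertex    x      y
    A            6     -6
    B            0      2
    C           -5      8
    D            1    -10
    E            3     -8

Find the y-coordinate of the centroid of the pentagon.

Apply the surveyor's formula. First the cross-terms c_i = x_i·y_{i+1} − x_{i+1}·y_i:
  12, 10, 42, 22, 30  ⇒  2A = 116, A = 58.
Then Σ (y_i + y_{i+1})·c_i = -848, so ȳ = -848 / (6·58) = -212/87.

-212/87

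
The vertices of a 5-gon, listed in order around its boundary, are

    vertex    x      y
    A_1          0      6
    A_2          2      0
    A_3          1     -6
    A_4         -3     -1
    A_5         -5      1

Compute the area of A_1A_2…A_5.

Apply the surveyor's formula: 2A = Σ (x_i·y_{i+1} − x_{i+1}·y_i), indices taken mod 5.
A_1→A_2: (0)(0) − (2)(6) = -12
A_2→A_3: (2)(-6) − (1)(0) = -12
A_3→A_4: (1)(-1) − (-3)(-6) = -19
A_4→A_5: (-3)(1) − (-5)(-1) = -8
A_5→A_1: (-5)(6) − (0)(1) = -30
Σ = -81
Area = |Σ|/2 = 40.5.

40.5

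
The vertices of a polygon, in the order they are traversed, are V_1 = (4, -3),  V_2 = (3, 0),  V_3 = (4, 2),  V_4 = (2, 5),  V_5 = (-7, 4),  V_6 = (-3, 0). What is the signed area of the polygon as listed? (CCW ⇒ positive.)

Apply Gauss's area formula: 2A = Σ (x_i·y_{i+1} − x_{i+1}·y_i), indices taken mod 6.
Σ = (9) + (6) + (16) + (43) + (12) + (9) = 95
Signed area = Σ/2 = 47.5 (positive ⇒ counter-clockwise traversal).

47.5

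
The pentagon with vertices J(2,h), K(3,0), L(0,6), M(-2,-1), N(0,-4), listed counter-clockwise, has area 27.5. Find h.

Write out the shoelace sum; only the two edges meeting at J involve h:
2·Area = [(0·h − 2·(-4)) + (2·0 − 3·h)] + 38
       = -3·h + 46 = 55
⇒ h = -3.

-3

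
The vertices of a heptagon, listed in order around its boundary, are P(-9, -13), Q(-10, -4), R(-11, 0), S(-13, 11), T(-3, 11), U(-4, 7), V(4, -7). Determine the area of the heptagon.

Apply Gauss's area formula: 2A = Σ (x_i·y_{i+1} − x_{i+1}·y_i), indices taken mod 7.
Σ = (-94) + (-44) + (-121) + (-110) + (23) + (0) + (-115) = -461
Area = |Σ|/2 = 230.5.

230.5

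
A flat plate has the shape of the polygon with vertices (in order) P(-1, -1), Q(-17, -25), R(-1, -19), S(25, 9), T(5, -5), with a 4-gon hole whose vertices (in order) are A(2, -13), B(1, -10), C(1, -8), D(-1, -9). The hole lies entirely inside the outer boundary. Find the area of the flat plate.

291.5

Outer boundary:
Apply the shoelace (surveyor's) formula: 2A = Σ (x_i·y_{i+1} − x_{i+1}·y_i), indices taken mod 5.
P→Q: (-1)(-25) − (-17)(-1) = 8
Q→R: (-17)(-19) − (-1)(-25) = 298
R→S: (-1)(9) − (25)(-19) = 466
S→T: (25)(-5) − (5)(9) = -170
T→P: (5)(-1) − (-1)(-5) = -10
Σ = 592
Area = |Σ|/2 = 296.
Hole:
A→B: (2)(-10) − (1)(-13) = -7
B→C: (1)(-8) − (1)(-10) = 2
C→D: (1)(-9) − (-1)(-8) = -17
D→A: (-1)(-13) − (2)(-9) = 31
Σ = 9
Area = |Σ|/2 = 4.5.
Net area = 296 − 4.5 = 291.5.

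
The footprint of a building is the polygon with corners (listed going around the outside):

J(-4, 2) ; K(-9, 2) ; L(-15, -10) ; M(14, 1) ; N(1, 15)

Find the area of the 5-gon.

Σ = (10) + (120) + (125) + (209) + (62) = 526
Area = |Σ|/2 = 263.

263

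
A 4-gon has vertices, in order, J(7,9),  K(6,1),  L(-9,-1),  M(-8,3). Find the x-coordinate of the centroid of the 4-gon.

-17/129

Apply the shoelace (surveyor's) formula. First the cross-terms c_i = x_i·y_{i+1} − x_{i+1}·y_i:
  -47, 3, -35, -93  ⇒  2A = -172, A = -86.
Then Σ (x_i + x_{i+1})·c_i = 68, so x̄ = 68 / (6·(-86)) = -17/129.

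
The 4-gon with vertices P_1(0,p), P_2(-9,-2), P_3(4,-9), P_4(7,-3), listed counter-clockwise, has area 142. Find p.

9

The doubled signed area Σ (x_i y_{i+1} − x_{i+1} y_i) is linear in p.
With p=0 it equals 140; the coefficient of p is 16 (from the two edges through P_1).
So 16·p + 140 = 2·142 = 284 ⇒ p = 9.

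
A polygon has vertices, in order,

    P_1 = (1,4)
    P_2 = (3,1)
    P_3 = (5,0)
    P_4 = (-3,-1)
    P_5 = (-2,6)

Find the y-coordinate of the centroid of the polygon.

Apply Gauss's area formula. First the cross-terms c_i = x_i·y_{i+1} − x_{i+1}·y_i:
  -11, -5, -5, -20, -14  ⇒  2A = -55, A = -27.5.
Then Σ (y_i + y_{i+1})·c_i = -295, so ȳ = -295 / (6·(-27.5)) = 59/33.

59/33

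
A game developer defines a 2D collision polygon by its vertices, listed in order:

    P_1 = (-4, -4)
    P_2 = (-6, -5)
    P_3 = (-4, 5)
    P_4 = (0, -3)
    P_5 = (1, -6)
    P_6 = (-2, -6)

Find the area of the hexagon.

36.5

Apply the surveyor's formula: 2A = Σ (x_i·y_{i+1} − x_{i+1}·y_i), indices taken mod 6.
Σ = (-4) + (-50) + (12) + (3) + (-18) + (-16) = -73
Area = |Σ|/2 = 36.5.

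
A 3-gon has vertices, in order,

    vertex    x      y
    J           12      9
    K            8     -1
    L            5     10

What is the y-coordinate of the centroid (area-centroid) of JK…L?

Apply Gauss's area formula. First the cross-terms c_i = x_i·y_{i+1} − x_{i+1}·y_i:
  -84, 85, -75  ⇒  2A = -74, A = -37.
Then Σ (y_i + y_{i+1})·c_i = -1332, so ȳ = -1332 / (6·(-37)) = 6.

6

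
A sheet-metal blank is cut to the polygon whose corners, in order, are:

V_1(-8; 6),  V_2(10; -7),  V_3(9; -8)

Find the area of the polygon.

15.5

Apply the shoelace (surveyor's) formula: 2A = Σ (x_i·y_{i+1} − x_{i+1}·y_i), indices taken mod 3.
Σ = (-4) + (-17) + (-10) = -31
Area = |Σ|/2 = 15.5.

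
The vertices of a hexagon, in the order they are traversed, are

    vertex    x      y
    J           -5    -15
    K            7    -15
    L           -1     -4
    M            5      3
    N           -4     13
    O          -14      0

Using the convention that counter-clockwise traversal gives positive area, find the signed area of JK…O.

311.5

Apply Gauss's area formula: 2A = Σ (x_i·y_{i+1} − x_{i+1}·y_i), indices taken mod 6.
J→K: (-5)(-15) − (7)(-15) = 180
K→L: (7)(-4) − (-1)(-15) = -43
L→M: (-1)(3) − (5)(-4) = 17
M→N: (5)(13) − (-4)(3) = 77
N→O: (-4)(0) − (-14)(13) = 182
O→J: (-14)(-15) − (-5)(0) = 210
Σ = 623
Signed area = Σ/2 = 311.5 (positive ⇒ counter-clockwise traversal).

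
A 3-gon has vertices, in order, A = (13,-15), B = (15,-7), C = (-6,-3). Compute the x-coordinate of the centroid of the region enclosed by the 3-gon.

Apply the shoelace formula. First the cross-terms c_i = x_i·y_{i+1} − x_{i+1}·y_i:
  134, -87, 129  ⇒  2A = 176, A = 88.
Then Σ (x_i + x_{i+1})·c_i = 3872, so x̄ = 3872 / (6·88) = 22/3.

22/3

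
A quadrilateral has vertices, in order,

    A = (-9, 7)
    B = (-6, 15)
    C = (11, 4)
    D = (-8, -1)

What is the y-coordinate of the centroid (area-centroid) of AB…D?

Apply the shoelace (surveyor's) formula. First the cross-terms c_i = x_i·y_{i+1} − x_{i+1}·y_i:
  -93, -189, 21, -65  ⇒  2A = -326, A = -163.
Then Σ (y_i + y_{i+1})·c_i = -5964, so ȳ = -5964 / (6·(-163)) = 994/163.

994/163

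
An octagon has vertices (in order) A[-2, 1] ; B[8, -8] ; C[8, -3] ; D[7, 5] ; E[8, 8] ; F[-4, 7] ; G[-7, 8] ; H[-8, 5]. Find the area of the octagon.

Cross-terms: 8, 40, 61, 16, 88, 17, 29, 2  ⇒  Σ = 261
Area = |Σ|/2 = 130.5.

130.5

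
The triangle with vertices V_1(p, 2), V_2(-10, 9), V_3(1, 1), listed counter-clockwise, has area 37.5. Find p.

9

Write out the shoelace sum; only the two edges meeting at V_1 involve p:
2·Area = [(1·2 − p·1) + (p·9 − (-10)·2)] + -19
       = 8·p + 3 = 75
⇒ p = 9.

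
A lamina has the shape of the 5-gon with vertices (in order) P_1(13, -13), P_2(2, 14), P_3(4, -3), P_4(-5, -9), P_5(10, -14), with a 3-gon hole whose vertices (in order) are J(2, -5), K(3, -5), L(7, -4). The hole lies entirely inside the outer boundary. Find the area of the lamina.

153

Outer boundary:
Σ = (208) + (-62) + (-51) + (160) + (52) = 307
Area = |Σ|/2 = 153.5.
Hole:
Apply the shoelace formula: 2A = Σ (x_i·y_{i+1} − x_{i+1}·y_i), indices taken mod 3.
Σ = (5) + (23) + (-27) = 1
Area = |Σ|/2 = 0.5.
Net area = 153.5 − 0.5 = 153.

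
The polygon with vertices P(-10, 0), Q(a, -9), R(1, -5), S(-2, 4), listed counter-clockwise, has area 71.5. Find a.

Write out the shoelace sum; only the two edges meeting at Q involve a:
2·Area = [((-10)·(-9) − a·0) + (a·(-5) − 1·(-9))] + 34
       = -5·a + 133 = 143
⇒ a = -2.

-2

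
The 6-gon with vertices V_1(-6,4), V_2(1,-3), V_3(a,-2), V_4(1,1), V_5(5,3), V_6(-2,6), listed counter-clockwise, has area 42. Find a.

Write out the shoelace sum; only the two edges meeting at V_3 involve a:
2·Area = [(1·(-2) − a·(-3)) + (a·1 − 1·(-2))] + 76
       = 4·a + 76 = 84
⇒ a = 2.

2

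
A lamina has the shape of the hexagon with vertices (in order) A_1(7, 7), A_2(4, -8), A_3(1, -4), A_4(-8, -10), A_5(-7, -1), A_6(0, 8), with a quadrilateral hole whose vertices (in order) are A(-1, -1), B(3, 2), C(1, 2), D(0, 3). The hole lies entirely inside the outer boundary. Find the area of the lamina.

148.5

Outer boundary:
Cross-terms: -84, -8, -42, -62, -56, -56  ⇒  Σ = -308
Area = |Σ|/2 = 154.
Hole:
A→B: (-1)(2) − (3)(-1) = 1
B→C: (3)(2) − (1)(2) = 4
C→D: (1)(3) − (0)(2) = 3
D→A: (0)(-1) − (-1)(3) = 3
Σ = 11
Area = |Σ|/2 = 5.5.
Net area = 154 − 5.5 = 148.5.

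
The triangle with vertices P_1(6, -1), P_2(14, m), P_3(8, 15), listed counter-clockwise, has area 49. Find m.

14

The doubled signed area Σ (x_i y_{i+1} − x_{i+1} y_i) is linear in m.
With m=0 it equals 126; the coefficient of m is -2 (from the two edges through P_2).
So -2·m + 126 = 2·49 = 98 ⇒ m = 14.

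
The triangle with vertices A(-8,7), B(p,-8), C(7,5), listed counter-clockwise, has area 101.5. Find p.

Write out the shoelace sum; only the two edges meeting at B involve p:
2·Area = [((-8)·(-8) − p·7) + (p·5 − 7·(-8))] + 89
       = -2·p + 209 = 203
⇒ p = 3.

3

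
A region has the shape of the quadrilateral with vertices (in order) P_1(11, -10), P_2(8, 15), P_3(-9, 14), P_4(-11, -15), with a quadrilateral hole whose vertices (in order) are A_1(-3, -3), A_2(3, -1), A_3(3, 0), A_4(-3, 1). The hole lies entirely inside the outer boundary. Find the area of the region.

513

Outer boundary:
Apply the shoelace (surveyor's) formula: 2A = Σ (x_i·y_{i+1} − x_{i+1}·y_i), indices taken mod 4.
Σ = (245) + (247) + (289) + (275) = 1056
Area = |Σ|/2 = 528.
Hole:
Apply the shoelace formula: 2A = Σ (x_i·y_{i+1} − x_{i+1}·y_i), indices taken mod 4.
Σ = (12) + (3) + (3) + (12) = 30
Area = |Σ|/2 = 15.
Net area = 528 − 15 = 513.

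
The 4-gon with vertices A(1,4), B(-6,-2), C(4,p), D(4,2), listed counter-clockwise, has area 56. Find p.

The doubled signed area Σ (x_i y_{i+1} − x_{i+1} y_i) is linear in p.
With p=0 it equals 52; the coefficient of p is -10 (from the two edges through C).
So -10·p + 52 = 2·56 = 112 ⇒ p = -6.

-6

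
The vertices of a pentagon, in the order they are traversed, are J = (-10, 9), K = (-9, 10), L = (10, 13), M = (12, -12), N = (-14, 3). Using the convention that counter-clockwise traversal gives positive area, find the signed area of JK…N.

Σ = (-19) + (-217) + (-276) + (-132) + (-96) = -740
Signed area = Σ/2 = -370 (negative ⇒ clockwise traversal).

-370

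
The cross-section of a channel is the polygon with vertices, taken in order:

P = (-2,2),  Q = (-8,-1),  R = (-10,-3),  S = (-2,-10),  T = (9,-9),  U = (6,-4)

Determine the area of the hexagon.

128

Apply the shoelace formula: 2A = Σ (x_i·y_{i+1} − x_{i+1}·y_i), indices taken mod 6.
P→Q: (-2)(-1) − (-8)(2) = 18
Q→R: (-8)(-3) − (-10)(-1) = 14
R→S: (-10)(-10) − (-2)(-3) = 94
S→T: (-2)(-9) − (9)(-10) = 108
T→U: (9)(-4) − (6)(-9) = 18
U→P: (6)(2) − (-2)(-4) = 4
Σ = 256
Area = |Σ|/2 = 128.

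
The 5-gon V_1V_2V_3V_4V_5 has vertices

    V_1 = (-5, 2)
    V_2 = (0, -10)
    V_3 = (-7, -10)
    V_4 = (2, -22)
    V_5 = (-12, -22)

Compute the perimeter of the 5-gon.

|V_1V_2| = √((5)² + (-12)²) = √169 = 13
|V_2V_3| = √((-7)² + (0)²) = √49 = 7
|V_3V_4| = √((9)² + (-12)²) = √225 = 15
|V_4V_5| = √((-14)² + (0)²) = √196 = 14
|V_5V_1| = √((7)² + (24)²) = √625 = 25
Perimeter = 13 + 7 + 15 + 14 + 25 = 74.

74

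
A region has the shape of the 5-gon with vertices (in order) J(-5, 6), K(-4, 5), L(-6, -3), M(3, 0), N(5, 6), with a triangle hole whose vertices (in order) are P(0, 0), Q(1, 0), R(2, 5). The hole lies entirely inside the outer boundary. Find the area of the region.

Outer boundary:
Cross-terms: -1, 42, 9, 18, 60  ⇒  Σ = 128
Area = |Σ|/2 = 64.
Hole:
Σ = (0) + (5) + (0) = 5
Area = |Σ|/2 = 2.5.
Net area = 64 − 2.5 = 61.5.

61.5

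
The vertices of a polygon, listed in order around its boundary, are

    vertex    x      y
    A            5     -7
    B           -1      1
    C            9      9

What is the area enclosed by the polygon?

64

Apply the surveyor's formula: 2A = Σ (x_i·y_{i+1} − x_{i+1}·y_i), indices taken mod 3.
Σ = (-2) + (-18) + (-108) = -128
Area = |Σ|/2 = 64.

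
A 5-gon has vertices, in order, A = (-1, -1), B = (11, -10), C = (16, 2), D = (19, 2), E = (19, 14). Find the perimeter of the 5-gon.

68

|AB| = √((12)² + (-9)²) = √225 = 15
|BC| = √((5)² + (12)²) = √169 = 13
|CD| = √((3)² + (0)²) = √9 = 3
|DE| = √((0)² + (12)²) = √144 = 12
|EA| = √((-20)² + (-15)²) = √625 = 25
Perimeter = 15 + 13 + 3 + 12 + 25 = 68.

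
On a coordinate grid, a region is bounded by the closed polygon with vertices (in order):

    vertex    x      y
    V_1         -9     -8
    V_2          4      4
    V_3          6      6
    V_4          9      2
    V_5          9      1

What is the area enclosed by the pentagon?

Σ = (-4) + (0) + (-42) + (-9) + (-63) = -118
Area = |Σ|/2 = 59.

59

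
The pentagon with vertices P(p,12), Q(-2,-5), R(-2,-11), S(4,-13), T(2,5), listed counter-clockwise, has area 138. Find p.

The doubled signed area Σ (x_i y_{i+1} − x_{i+1} y_i) is linear in p.
With p=0 it equals 176; the coefficient of p is -10 (from the two edges through P).
So -10·p + 176 = 2·138 = 276 ⇒ p = -10.

-10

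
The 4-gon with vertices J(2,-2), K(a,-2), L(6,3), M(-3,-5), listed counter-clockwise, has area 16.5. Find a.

6

The doubled signed area Σ (x_i y_{i+1} − x_{i+1} y_i) is linear in a.
With a=0 it equals 3; the coefficient of a is 5 (from the two edges through K).
So 5·a + 3 = 2·16.5 = 33 ⇒ a = 6.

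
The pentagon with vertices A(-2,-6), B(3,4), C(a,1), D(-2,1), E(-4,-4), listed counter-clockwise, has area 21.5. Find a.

0

Write out the shoelace sum; only the two edges meeting at C involve a:
2·Area = [(3·1 − a·4) + (a·1 − (-2)·1)] + 38
       = -3·a + 43 = 43
⇒ a = 0.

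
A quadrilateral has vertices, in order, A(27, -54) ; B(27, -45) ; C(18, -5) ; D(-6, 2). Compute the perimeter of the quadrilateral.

|AB| = √((0)² + (9)²) = √81 = 9
|BC| = √((-9)² + (40)²) = √1681 = 41
|CD| = √((-24)² + (7)²) = √625 = 25
|DA| = √((33)² + (-56)²) = √4225 = 65
Perimeter = 9 + 41 + 25 + 65 = 140.

140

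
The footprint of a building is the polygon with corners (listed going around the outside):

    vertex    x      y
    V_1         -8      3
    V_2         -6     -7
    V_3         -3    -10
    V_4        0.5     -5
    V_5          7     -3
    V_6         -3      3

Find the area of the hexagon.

Apply the surveyor's formula: 2A = Σ (x_i·y_{i+1} − x_{i+1}·y_i), indices taken mod 6.
Σ = (74) + (39) + (20) + (33.5) + (12) + (15) = 193.5
Area = |Σ|/2 = 96.75.

96.75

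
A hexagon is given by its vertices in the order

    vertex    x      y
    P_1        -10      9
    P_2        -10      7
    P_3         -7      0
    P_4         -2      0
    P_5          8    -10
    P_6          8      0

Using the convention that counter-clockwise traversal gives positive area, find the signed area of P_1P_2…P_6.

120.5

Apply Gauss's area formula: 2A = Σ (x_i·y_{i+1} − x_{i+1}·y_i), indices taken mod 6.
Cross-terms: 20, 49, 0, 20, 80, 72  ⇒  Σ = 241
Signed area = Σ/2 = 120.5 (positive ⇒ counter-clockwise traversal).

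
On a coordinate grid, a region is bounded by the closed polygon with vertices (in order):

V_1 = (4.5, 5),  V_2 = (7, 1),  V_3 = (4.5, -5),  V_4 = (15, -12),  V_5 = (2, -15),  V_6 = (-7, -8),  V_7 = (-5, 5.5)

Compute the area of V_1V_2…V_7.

Apply the surveyor's formula: 2A = Σ (x_i·y_{i+1} − x_{i+1}·y_i), indices taken mod 7.
Σ = (-30.5) + (-39.5) + (21) + (-201) + (-121) + (-78.5) + (-49.75) = -499.25
Area = |Σ|/2 = 249.625.

249.625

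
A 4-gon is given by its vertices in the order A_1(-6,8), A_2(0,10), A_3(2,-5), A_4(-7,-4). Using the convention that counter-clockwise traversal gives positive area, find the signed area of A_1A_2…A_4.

Apply the shoelace (surveyor's) formula: 2A = Σ (x_i·y_{i+1} − x_{i+1}·y_i), indices taken mod 4.
Cross-terms: -60, -20, -43, -80  ⇒  Σ = -203
Signed area = Σ/2 = -101.5 (negative ⇒ clockwise traversal).

-101.5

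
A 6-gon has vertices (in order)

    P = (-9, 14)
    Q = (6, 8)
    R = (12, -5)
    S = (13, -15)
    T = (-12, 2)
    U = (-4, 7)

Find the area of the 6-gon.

Apply the shoelace (surveyor's) formula: 2A = Σ (x_i·y_{i+1} − x_{i+1}·y_i), indices taken mod 6.
Cross-terms: -156, -126, -115, -154, -76, 7  ⇒  Σ = -620
Area = |Σ|/2 = 310.

310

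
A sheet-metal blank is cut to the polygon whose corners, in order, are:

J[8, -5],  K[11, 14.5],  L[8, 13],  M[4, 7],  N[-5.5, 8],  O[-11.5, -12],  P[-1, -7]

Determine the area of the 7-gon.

Apply Gauss's area formula: 2A = Σ (x_i·y_{i+1} − x_{i+1}·y_i), indices taken mod 7.
Σ = (171) + (27) + (4) + (70.5) + (158) + (68.5) + (61) = 560
Area = |Σ|/2 = 280.

280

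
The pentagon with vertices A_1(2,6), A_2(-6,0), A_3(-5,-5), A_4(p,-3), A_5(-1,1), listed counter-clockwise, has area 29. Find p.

The doubled signed area Σ (x_i y_{i+1} − x_{i+1} y_i) is linear in p.
With p=0 it equals 70; the coefficient of p is 6 (from the two edges through A_4).
So 6·p + 70 = 2·29 = 58 ⇒ p = -2.

-2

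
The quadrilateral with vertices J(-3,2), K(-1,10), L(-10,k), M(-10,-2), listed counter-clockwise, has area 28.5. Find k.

-1

Write out the shoelace sum; only the two edges meeting at L involve k:
2·Area = [((-1)·k − (-10)·10) + ((-10)·(-2) − (-10)·k)] + -54
       = 9·k + 66 = 57
⇒ k = -1.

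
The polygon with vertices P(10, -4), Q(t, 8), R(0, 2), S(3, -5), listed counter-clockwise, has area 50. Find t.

The doubled signed area Σ (x_i y_{i+1} − x_{i+1} y_i) is linear in t.
With t=0 it equals 112; the coefficient of t is 6 (from the two edges through Q).
So 6·t + 112 = 2·50 = 100 ⇒ t = -2.

-2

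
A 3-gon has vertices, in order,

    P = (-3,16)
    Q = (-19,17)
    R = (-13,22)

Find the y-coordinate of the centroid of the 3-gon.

55/3

Apply the surveyor's formula. First the cross-terms c_i = x_i·y_{i+1} − x_{i+1}·y_i:
  253, -197, -142  ⇒  2A = -86, A = -43.
Then Σ (y_i + y_{i+1})·c_i = -4730, so ȳ = -4730 / (6·(-43)) = 55/3.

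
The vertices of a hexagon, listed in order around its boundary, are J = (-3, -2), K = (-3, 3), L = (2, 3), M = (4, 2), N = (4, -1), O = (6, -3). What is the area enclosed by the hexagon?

38.5

Apply the surveyor's formula: 2A = Σ (x_i·y_{i+1} − x_{i+1}·y_i), indices taken mod 6.
Σ = (-15) + (-15) + (-8) + (-12) + (-6) + (-21) = -77
Area = |Σ|/2 = 38.5.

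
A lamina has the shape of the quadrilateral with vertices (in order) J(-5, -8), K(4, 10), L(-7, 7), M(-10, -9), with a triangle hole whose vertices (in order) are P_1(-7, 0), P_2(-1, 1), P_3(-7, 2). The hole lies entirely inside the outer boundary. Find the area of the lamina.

118

Outer boundary:
Apply the shoelace (surveyor's) formula: 2A = Σ (x_i·y_{i+1} − x_{i+1}·y_i), indices taken mod 4.
Σ = (-18) + (98) + (133) + (35) = 248
Area = |Σ|/2 = 124.
Hole:
Apply Gauss's area formula: 2A = Σ (x_i·y_{i+1} − x_{i+1}·y_i), indices taken mod 3.
Cross-terms: -7, 5, 14  ⇒  Σ = 12
Area = |Σ|/2 = 6.
Net area = 124 − 6 = 118.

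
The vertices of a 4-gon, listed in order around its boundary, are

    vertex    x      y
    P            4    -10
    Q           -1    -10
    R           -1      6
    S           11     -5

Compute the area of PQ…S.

108.5

Cross-terms: -50, -16, -61, -90  ⇒  Σ = -217
Area = |Σ|/2 = 108.5.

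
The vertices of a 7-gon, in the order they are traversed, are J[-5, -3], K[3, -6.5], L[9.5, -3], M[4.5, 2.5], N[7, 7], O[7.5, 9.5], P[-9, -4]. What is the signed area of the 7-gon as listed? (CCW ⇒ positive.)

Apply Gauss's area formula: 2A = Σ (x_i·y_{i+1} − x_{i+1}·y_i), indices taken mod 7.
Cross-terms: 41.5, 52.75, 37.25, 14, 14, 55.5, 7  ⇒  Σ = 222
Signed area = Σ/2 = 111 (positive ⇒ counter-clockwise traversal).

111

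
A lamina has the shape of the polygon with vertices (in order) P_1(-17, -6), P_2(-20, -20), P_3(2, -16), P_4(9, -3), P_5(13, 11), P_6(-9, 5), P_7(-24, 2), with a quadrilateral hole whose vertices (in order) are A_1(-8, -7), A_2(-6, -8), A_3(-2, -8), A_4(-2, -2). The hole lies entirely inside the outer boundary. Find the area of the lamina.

Outer boundary:
Apply Gauss's area formula: 2A = Σ (x_i·y_{i+1} − x_{i+1}·y_i), indices taken mod 7.
Σ = (220) + (360) + (138) + (138) + (164) + (102) + (178) = 1300
Area = |Σ|/2 = 650.
Hole:
Cross-terms: 22, 32, -12, -2  ⇒  Σ = 40
Area = |Σ|/2 = 20.
Net area = 650 − 20 = 630.

630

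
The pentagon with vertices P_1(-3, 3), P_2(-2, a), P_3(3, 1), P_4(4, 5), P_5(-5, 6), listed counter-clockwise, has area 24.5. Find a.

3

The doubled signed area Σ (x_i y_{i+1} − x_{i+1} y_i) is linear in a.
With a=0 it equals 67; the coefficient of a is -6 (from the two edges through P_2).
So -6·a + 67 = 2·24.5 = 49 ⇒ a = 3.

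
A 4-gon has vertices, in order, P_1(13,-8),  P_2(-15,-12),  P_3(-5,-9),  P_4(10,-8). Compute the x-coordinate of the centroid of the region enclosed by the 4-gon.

Apply the surveyor's formula. First the cross-terms c_i = x_i·y_{i+1} − x_{i+1}·y_i:
  -276, 75, 130, 24  ⇒  2A = -47, A = -23.5.
Then Σ (x_i + x_{i+1})·c_i = 254, so x̄ = 254 / (6·(-23.5)) = -254/141.

-254/141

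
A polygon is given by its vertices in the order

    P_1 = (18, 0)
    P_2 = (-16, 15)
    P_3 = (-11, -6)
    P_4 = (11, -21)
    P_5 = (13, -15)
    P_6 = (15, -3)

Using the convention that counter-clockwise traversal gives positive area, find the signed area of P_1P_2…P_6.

588

Σ = (270) + (261) + (297) + (108) + (186) + (54) = 1176
Signed area = Σ/2 = 588 (positive ⇒ counter-clockwise traversal).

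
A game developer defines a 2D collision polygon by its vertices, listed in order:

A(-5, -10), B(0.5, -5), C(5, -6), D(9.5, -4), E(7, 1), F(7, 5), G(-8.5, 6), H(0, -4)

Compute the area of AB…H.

Apply Gauss's area formula: 2A = Σ (x_i·y_{i+1} − x_{i+1}·y_i), indices taken mod 8.
Σ = (30) + (22) + (37) + (37.5) + (28) + (84.5) + (34) + (-20) = 253
Area = |Σ|/2 = 126.5.

126.5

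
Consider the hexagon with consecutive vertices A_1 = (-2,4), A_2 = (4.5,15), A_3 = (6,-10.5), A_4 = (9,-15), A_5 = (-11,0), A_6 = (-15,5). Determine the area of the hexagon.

225.375

A_1→A_2: (-2)(15) − (4.5)(4) = -48
A_2→A_3: (4.5)(-10.5) − (6)(15) = -137.25
A_3→A_4: (6)(-15) − (9)(-10.5) = 4.5
A_4→A_5: (9)(0) − (-11)(-15) = -165
A_5→A_6: (-11)(5) − (-15)(0) = -55
A_6→A_1: (-15)(4) − (-2)(5) = -50
Σ = -450.75
Area = |Σ|/2 = 225.375.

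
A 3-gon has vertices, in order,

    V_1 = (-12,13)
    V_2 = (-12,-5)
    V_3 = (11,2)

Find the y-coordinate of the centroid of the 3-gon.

10/3

Apply the shoelace formula. First the cross-terms c_i = x_i·y_{i+1} − x_{i+1}·y_i:
  216, 31, 167  ⇒  2A = 414, A = 207.
Then Σ (y_i + y_{i+1})·c_i = 4140, so ȳ = 4140 / (6·207) = 10/3.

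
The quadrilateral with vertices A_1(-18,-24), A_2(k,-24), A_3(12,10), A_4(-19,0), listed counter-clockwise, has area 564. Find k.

-7

The doubled signed area Σ (x_i y_{i+1} − x_{i+1} y_i) is linear in k.
With k=0 it equals 1366; the coefficient of k is 34 (from the two edges through A_2).
So 34·k + 1366 = 2·564 = 1128 ⇒ k = -7.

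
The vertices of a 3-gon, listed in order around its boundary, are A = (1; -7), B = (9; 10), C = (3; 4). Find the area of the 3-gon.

Σ = (73) + (6) + (-25) = 54
Area = |Σ|/2 = 27.

27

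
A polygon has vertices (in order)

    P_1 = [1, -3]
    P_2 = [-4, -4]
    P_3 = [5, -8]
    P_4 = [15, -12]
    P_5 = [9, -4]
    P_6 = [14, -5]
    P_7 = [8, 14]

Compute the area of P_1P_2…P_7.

Apply the surveyor's formula: 2A = Σ (x_i·y_{i+1} − x_{i+1}·y_i), indices taken mod 7.
P_1→P_2: (1)(-4) − (-4)(-3) = -16
P_2→P_3: (-4)(-8) − (5)(-4) = 52
P_3→P_4: (5)(-12) − (15)(-8) = 60
P_4→P_5: (15)(-4) − (9)(-12) = 48
P_5→P_6: (9)(-5) − (14)(-4) = 11
P_6→P_7: (14)(14) − (8)(-5) = 236
P_7→P_1: (8)(-3) − (1)(14) = -38
Σ = 353
Area = |Σ|/2 = 176.5.

176.5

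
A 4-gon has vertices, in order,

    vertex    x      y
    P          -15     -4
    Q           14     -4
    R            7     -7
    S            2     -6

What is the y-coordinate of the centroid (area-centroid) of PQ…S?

-593/120

Apply the surveyor's formula. First the cross-terms c_i = x_i·y_{i+1} − x_{i+1}·y_i:
  116, -70, -28, -98  ⇒  2A = -80, A = -40.
Then Σ (y_i + y_{i+1})·c_i = 1186, so ȳ = 1186 / (6·(-40)) = -593/120.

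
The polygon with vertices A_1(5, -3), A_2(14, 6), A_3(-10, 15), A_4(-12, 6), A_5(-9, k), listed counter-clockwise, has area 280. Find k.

-1

The doubled signed area Σ (x_i y_{i+1} − x_{i+1} y_i) is linear in k.
With k=0 it equals 543; the coefficient of k is -17 (from the two edges through A_5).
So -17·k + 543 = 2·280 = 560 ⇒ k = -1.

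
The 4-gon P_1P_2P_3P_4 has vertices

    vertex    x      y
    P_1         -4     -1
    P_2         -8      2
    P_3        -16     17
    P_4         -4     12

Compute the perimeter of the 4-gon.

|P_1P_2| = √((-4)² + (3)²) = √25 = 5
|P_2P_3| = √((-8)² + (15)²) = √289 = 17
|P_3P_4| = √((12)² + (-5)²) = √169 = 13
|P_4P_1| = √((0)² + (-13)²) = √169 = 13
Perimeter = 5 + 17 + 13 + 13 = 48.

48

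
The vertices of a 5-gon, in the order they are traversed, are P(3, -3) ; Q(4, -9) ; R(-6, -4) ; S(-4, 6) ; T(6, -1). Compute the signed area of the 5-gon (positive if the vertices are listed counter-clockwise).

Σ = (-15) + (-70) + (-52) + (-32) + (-15) = -184
Signed area = Σ/2 = -92 (negative ⇒ clockwise traversal).

-92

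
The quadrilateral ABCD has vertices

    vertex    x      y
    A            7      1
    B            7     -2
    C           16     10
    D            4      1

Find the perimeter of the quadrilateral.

|AB| = √((0)² + (-3)²) = √9 = 3
|BC| = √((9)² + (12)²) = √225 = 15
|CD| = √((-12)² + (-9)²) = √225 = 15
|DA| = √((3)² + (0)²) = √9 = 3
Perimeter = 3 + 15 + 15 + 3 = 36.

36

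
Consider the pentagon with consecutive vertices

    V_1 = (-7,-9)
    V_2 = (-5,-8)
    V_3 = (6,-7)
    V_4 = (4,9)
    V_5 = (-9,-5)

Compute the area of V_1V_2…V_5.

Apply Gauss's area formula: 2A = Σ (x_i·y_{i+1} − x_{i+1}·y_i), indices taken mod 5.
V_1→V_2: (-7)(-8) − (-5)(-9) = 11
V_2→V_3: (-5)(-7) − (6)(-8) = 83
V_3→V_4: (6)(9) − (4)(-7) = 82
V_4→V_5: (4)(-5) − (-9)(9) = 61
V_5→V_1: (-9)(-9) − (-7)(-5) = 46
Σ = 283
Area = |Σ|/2 = 141.5.

141.5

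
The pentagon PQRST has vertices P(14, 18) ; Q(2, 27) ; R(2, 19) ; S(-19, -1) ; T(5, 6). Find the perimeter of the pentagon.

|PQ| = √((-12)² + (9)²) = √225 = 15
|QR| = √((0)² + (-8)²) = √64 = 8
|RS| = √((-21)² + (-20)²) = √841 = 29
|ST| = √((24)² + (7)²) = √625 = 25
|TP| = √((9)² + (12)²) = √225 = 15
Perimeter = 15 + 8 + 29 + 25 + 15 = 92.

92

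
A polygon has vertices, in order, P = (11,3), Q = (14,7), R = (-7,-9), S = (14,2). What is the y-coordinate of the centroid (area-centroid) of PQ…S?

-2/3

Apply the shoelace formula. First the cross-terms c_i = x_i·y_{i+1} − x_{i+1}·y_i:
  35, -77, 112, 20  ⇒  2A = 90, A = 45.
Then Σ (y_i + y_{i+1})·c_i = -180, so ȳ = -180 / (6·45) = -2/3.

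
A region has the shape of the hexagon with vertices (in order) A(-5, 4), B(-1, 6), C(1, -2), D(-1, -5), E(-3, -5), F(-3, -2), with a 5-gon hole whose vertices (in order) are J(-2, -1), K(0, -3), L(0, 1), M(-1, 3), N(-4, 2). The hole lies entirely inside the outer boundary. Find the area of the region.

26.5

Outer boundary:
Σ = (-26) + (-4) + (-7) + (-10) + (-9) + (-22) = -78
Area = |Σ|/2 = 39.
Hole:
Σ = (6) + (0) + (1) + (10) + (8) = 25
Area = |Σ|/2 = 12.5.
Net area = 39 − 12.5 = 26.5.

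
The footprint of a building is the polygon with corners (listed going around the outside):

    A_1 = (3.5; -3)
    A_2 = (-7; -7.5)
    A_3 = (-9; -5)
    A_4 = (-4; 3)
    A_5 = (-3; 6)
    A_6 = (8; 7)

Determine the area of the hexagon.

129.625

Apply the shoelace (surveyor's) formula: 2A = Σ (x_i·y_{i+1} − x_{i+1}·y_i), indices taken mod 6.
A_1→A_2: (3.5)(-7.5) − (-7)(-3) = -47.25
A_2→A_3: (-7)(-5) − (-9)(-7.5) = -32.5
A_3→A_4: (-9)(3) − (-4)(-5) = -47
A_4→A_5: (-4)(6) − (-3)(3) = -15
A_5→A_6: (-3)(7) − (8)(6) = -69
A_6→A_1: (8)(-3) − (3.5)(7) = -48.5
Σ = -259.25
Area = |Σ|/2 = 129.625.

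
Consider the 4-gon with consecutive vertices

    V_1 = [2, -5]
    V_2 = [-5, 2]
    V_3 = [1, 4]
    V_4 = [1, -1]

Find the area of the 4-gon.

Apply Gauss's area formula: 2A = Σ (x_i·y_{i+1} − x_{i+1}·y_i), indices taken mod 4.
Σ = (-21) + (-22) + (-5) + (-3) = -51
Area = |Σ|/2 = 25.5.

25.5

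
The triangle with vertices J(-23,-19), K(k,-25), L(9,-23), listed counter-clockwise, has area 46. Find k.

2

Write out the shoelace sum; only the two edges meeting at K involve k:
2·Area = [((-23)·(-25) − k·(-19)) + (k·(-23) − 9·(-25))] + -700
       = -4·k + 100 = 92
⇒ k = 2.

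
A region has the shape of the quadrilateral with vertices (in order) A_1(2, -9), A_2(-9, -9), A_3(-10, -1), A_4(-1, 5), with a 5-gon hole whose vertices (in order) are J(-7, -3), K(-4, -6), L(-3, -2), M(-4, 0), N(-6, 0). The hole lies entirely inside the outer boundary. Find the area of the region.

101

Outer boundary:
Apply Gauss's area formula: 2A = Σ (x_i·y_{i+1} − x_{i+1}·y_i), indices taken mod 4.
Cross-terms: -99, -81, -51, -1  ⇒  Σ = -232
Area = |Σ|/2 = 116.
Hole:
Σ = (30) + (-10) + (-8) + (0) + (18) = 30
Area = |Σ|/2 = 15.
Net area = 116 − 15 = 101.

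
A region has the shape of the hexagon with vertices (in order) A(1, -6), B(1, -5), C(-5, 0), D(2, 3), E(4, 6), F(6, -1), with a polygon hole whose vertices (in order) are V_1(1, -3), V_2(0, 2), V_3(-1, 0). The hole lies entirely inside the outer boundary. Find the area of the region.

Outer boundary:
Apply Gauss's area formula: 2A = Σ (x_i·y_{i+1} − x_{i+1}·y_i), indices taken mod 6.
Σ = (1) + (-25) + (-15) + (0) + (-40) + (-35) = -114
Area = |Σ|/2 = 57.
Hole:
Apply the shoelace formula: 2A = Σ (x_i·y_{i+1} − x_{i+1}·y_i), indices taken mod 3.
Σ = (2) + (2) + (3) = 7
Area = |Σ|/2 = 3.5.
Net area = 57 − 3.5 = 53.5.

53.5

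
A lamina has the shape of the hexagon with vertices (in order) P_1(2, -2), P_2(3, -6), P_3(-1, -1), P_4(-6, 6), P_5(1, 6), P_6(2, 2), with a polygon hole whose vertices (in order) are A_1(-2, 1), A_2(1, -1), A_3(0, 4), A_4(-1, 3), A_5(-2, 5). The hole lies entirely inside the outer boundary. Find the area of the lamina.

34.5

Outer boundary:
Apply the surveyor's formula: 2A = Σ (x_i·y_{i+1} − x_{i+1}·y_i), indices taken mod 6.
Σ = (-6) + (-9) + (-12) + (-42) + (-10) + (-8) = -87
Area = |Σ|/2 = 43.5.
Hole:
Apply the surveyor's formula: 2A = Σ (x_i·y_{i+1} − x_{i+1}·y_i), indices taken mod 5.
Σ = (1) + (4) + (4) + (1) + (8) = 18
Area = |Σ|/2 = 9.
Net area = 43.5 − 9 = 34.5.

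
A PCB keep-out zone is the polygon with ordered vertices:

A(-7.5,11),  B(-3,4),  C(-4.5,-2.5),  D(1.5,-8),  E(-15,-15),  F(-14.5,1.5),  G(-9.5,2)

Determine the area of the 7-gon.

A→B: (-7.5)(4) − (-3)(11) = 3
B→C: (-3)(-2.5) − (-4.5)(4) = 25.5
C→D: (-4.5)(-8) − (1.5)(-2.5) = 39.75
D→E: (1.5)(-15) − (-15)(-8) = -142.5
E→F: (-15)(1.5) − (-14.5)(-15) = -240
F→G: (-14.5)(2) − (-9.5)(1.5) = -14.75
G→A: (-9.5)(11) − (-7.5)(2) = -89.5
Σ = -418.5
Area = |Σ|/2 = 209.25.

209.25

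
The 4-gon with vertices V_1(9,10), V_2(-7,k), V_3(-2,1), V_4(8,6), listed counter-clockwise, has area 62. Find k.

5

Write out the shoelace sum; only the two edges meeting at V_2 involve k:
2·Area = [(9·k − (-7)·10) + ((-7)·1 − (-2)·k)] + 6
       = 11·k + 69 = 124
⇒ k = 5.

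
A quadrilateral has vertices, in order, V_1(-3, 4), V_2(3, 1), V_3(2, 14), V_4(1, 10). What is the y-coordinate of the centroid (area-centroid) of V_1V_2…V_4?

229/39

Apply the shoelace formula. First the cross-terms c_i = x_i·y_{i+1} − x_{i+1}·y_i:
  -15, 40, 6, 34  ⇒  2A = 65, A = 32.5.
Then Σ (y_i + y_{i+1})·c_i = 1145, so ȳ = 1145 / (6·32.5) = 229/39.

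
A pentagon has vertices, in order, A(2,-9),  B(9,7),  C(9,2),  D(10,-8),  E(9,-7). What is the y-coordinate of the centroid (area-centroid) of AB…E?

-333/107

Apply the surveyor's formula. First the cross-terms c_i = x_i·y_{i+1} − x_{i+1}·y_i:
  95, -45, -92, 2, -67  ⇒  2A = -107, A = -53.5.
Then Σ (y_i + y_{i+1})·c_i = 999, so ȳ = 999 / (6·(-53.5)) = -333/107.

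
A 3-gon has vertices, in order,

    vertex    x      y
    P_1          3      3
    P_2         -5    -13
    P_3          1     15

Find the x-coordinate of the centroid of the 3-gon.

-1/3

Apply the shoelace (surveyor's) formula. First the cross-terms c_i = x_i·y_{i+1} − x_{i+1}·y_i:
  -24, -62, -42  ⇒  2A = -128, A = -64.
Then Σ (x_i + x_{i+1})·c_i = 128, so x̄ = 128 / (6·(-64)) = -1/3.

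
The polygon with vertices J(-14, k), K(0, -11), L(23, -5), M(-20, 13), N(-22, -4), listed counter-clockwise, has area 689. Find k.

-21

The doubled signed area Σ (x_i y_{i+1} − x_{i+1} y_i) is linear in k.
With k=0 it equals 916; the coefficient of k is -22 (from the two edges through J).
So -22·k + 916 = 2·689 = 1378 ⇒ k = -21.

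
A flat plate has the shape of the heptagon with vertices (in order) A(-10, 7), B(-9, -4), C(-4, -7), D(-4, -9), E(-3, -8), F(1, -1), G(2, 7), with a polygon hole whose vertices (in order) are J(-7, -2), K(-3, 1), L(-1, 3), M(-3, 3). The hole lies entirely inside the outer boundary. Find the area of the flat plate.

Outer boundary:
Apply the shoelace (surveyor's) formula: 2A = Σ (x_i·y_{i+1} − x_{i+1}·y_i), indices taken mod 7.
Σ = (103) + (47) + (8) + (5) + (11) + (9) + (84) = 267
Area = |Σ|/2 = 133.5.
Hole:
Apply the surveyor's formula: 2A = Σ (x_i·y_{i+1} − x_{i+1}·y_i), indices taken mod 4.
J→K: (-7)(1) − (-3)(-2) = -13
K→L: (-3)(3) − (-1)(1) = -8
L→M: (-1)(3) − (-3)(3) = 6
M→J: (-3)(-2) − (-7)(3) = 27
Σ = 12
Area = |Σ|/2 = 6.
Net area = 133.5 − 6 = 127.5.

127.5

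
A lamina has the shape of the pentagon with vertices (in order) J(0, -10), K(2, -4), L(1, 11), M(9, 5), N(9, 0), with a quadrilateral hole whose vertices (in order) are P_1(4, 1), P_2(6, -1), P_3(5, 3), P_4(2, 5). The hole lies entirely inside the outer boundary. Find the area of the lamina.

84.5

Outer boundary:
Σ = (20) + (26) + (-94) + (-45) + (-90) = -183
Area = |Σ|/2 = 91.5.
Hole:
Σ = (-10) + (23) + (19) + (-18) = 14
Area = |Σ|/2 = 7.
Net area = 91.5 − 7 = 84.5.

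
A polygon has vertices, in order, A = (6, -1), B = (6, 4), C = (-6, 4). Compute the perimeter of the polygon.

|AB| = √((0)² + (5)²) = √25 = 5
|BC| = √((-12)² + (0)²) = √144 = 12
|CA| = √((12)² + (-5)²) = √169 = 13
Perimeter = 5 + 12 + 13 = 30.

30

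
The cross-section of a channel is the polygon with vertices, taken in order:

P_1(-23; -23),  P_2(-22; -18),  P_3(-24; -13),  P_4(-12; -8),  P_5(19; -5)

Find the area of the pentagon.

Σ = (-92) + (-146) + (36) + (212) + (-552) = -542
Area = |Σ|/2 = 271.

271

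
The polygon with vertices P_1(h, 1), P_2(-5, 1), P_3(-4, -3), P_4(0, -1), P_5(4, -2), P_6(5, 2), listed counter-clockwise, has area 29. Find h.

-3

Write out the shoelace sum; only the two edges meeting at P_1 involve h:
2·Area = [(5·1 − h·2) + (h·1 − (-5)·1)] + 45
       = -1·h + 55 = 58
⇒ h = -3.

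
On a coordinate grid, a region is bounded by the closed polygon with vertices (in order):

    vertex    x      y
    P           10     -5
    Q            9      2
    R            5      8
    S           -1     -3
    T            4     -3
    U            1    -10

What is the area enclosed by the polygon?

96.5

Cross-terms: 65, 62, -7, 15, -37, 95  ⇒  Σ = 193
Area = |Σ|/2 = 96.5.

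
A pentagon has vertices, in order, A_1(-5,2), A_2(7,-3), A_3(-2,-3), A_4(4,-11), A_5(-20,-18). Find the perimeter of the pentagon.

82

|A_1A_2| = √((12)² + (-5)²) = √169 = 13
|A_2A_3| = √((-9)² + (0)²) = √81 = 9
|A_3A_4| = √((6)² + (-8)²) = √100 = 10
|A_4A_5| = √((-24)² + (-7)²) = √625 = 25
|A_5A_1| = √((15)² + (20)²) = √625 = 25
Perimeter = 13 + 9 + 10 + 25 + 25 = 82.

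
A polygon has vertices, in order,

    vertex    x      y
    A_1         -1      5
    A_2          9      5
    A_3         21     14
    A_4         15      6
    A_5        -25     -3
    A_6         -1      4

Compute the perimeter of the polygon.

|A_1A_2| = √((10)² + (0)²) = √100 = 10
|A_2A_3| = √((12)² + (9)²) = √225 = 15
|A_3A_4| = √((-6)² + (-8)²) = √100 = 10
|A_4A_5| = √((-40)² + (-9)²) = √1681 = 41
|A_5A_6| = √((24)² + (7)²) = √625 = 25
|A_6A_1| = √((0)² + (1)²) = √1 = 1
Perimeter = 10 + 15 + 10 + 41 + 25 + 1 = 102.

102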